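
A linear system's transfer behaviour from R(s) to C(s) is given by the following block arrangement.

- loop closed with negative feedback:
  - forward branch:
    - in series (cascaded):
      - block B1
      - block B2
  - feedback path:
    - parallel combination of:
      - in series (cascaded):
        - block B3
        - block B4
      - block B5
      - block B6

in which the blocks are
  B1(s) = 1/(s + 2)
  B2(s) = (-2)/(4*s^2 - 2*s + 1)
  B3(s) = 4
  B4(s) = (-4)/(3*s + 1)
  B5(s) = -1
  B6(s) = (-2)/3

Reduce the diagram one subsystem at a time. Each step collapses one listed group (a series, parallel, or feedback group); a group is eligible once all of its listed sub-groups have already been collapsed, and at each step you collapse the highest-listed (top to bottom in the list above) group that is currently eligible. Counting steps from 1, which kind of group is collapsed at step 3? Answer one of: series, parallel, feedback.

[1] multiply B1, B2 (series)
[2] reduce the series chain B3, B4
[3] sum the parallel branches (B3*B4), B5, B6
[4] feedback reduction of (B1*B2), ((B3*B4)+B5+B6)
At step 3 the group reduced is parallel.

Therefore the answer is parallel.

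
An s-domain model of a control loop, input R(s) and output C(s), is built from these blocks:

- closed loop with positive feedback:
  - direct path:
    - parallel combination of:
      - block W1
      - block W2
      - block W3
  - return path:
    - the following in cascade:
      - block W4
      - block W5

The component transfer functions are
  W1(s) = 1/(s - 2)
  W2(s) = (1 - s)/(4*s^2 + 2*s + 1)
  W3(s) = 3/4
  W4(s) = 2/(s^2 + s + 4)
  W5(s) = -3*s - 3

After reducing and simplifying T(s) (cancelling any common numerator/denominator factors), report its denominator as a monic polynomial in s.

Reducing step by step:

Step 1. add W1, W2, W3 (parallel) gives (12*s^3 - 6*s^2 + 11*s - 10)/(16*s^3 - 24*s^2 - 12*s - 8)
Step 2. multiply W4, W5 (series) gives (-6*s - 6)/(s^2 + s + 4)
Step 3. reduce the feedback loop with forward (W1+W2+W3) and return (W4*W5) gives (12*s^5 + 6*s^4 + 53*s^3 - 23*s^2 + 34*s - 40)/(16*s^5 + 64*s^4 + 64*s^3 - 86*s^2 - 50*s - 92)
No further cancellation is possible in the step-3 result, so that is T(s). Its denominator becomes monic after dividing by the leading coefficient 16.

Answer: s^5 + 4*s^4 + 4*s^3 - 43*s^2/8 - 25*s/8 - 23/4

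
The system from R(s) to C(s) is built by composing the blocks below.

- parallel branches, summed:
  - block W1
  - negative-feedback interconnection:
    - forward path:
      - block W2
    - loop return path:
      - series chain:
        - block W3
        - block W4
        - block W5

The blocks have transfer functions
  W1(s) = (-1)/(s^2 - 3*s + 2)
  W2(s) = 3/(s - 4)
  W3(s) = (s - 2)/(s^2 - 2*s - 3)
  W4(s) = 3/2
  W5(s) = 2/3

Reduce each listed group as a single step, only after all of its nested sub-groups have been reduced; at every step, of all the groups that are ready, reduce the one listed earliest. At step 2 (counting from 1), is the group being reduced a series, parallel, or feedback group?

(1) combine W3, W4, W5 in series
(2) feedback reduction of W2, (W3*W4*W5)
(3) add W1, [W2/(1+W2*(W3*W4*W5))] (parallel)
So the answer for step 2 is feedback.

Final answer: feedback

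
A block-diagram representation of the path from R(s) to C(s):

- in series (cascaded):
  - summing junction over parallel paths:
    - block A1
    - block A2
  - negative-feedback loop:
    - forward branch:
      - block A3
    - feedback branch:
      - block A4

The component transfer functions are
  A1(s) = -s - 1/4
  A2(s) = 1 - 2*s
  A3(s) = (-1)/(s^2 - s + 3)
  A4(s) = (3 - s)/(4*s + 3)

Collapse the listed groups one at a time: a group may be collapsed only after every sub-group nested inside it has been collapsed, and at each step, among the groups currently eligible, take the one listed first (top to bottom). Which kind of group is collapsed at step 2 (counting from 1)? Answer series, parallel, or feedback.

The answer is feedback.

Reasoning:
Step 1. combine A1, A2 in parallel
Step 2. close the feedback loop around A3, A4
Step 3. cascade (A1+A2), [A3/(1+A3*A4)]
At step 2 the group reduced is feedback.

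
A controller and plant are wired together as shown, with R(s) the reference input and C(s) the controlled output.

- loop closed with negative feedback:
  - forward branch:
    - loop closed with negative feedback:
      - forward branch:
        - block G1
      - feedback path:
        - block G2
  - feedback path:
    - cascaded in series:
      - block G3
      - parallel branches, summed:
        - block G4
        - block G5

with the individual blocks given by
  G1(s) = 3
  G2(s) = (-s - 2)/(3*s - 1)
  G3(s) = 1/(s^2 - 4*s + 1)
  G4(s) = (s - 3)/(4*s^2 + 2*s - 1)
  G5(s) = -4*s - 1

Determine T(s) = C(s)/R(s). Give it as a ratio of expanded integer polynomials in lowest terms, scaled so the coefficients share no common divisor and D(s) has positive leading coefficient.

1. apply the feedback formula to G1, G2, giving 3/7 - 9*s/7
2. add G4, G5 (parallel), giving (-16*s^3 - 12*s^2 + 3*s - 2)/(4*s^2 + 2*s - 1)
3. combine G3, (G4+G5) in series, giving (-16*s^3 - 12*s^2 + 3*s - 2)/(4*s^4 - 14*s^3 - 5*s^2 + 6*s - 1)
4. collapse the loop ([G1/(1+G1*G2)] forward, (G3*(G4+G5)) return): this yields T(s), and no further normalization is needed

Final answer: (-36*s^5 + 138*s^4 + 3*s^3 - 69*s^2 + 27*s - 3)/(172*s^4 - 38*s^3 - 98*s^2 + 69*s - 13)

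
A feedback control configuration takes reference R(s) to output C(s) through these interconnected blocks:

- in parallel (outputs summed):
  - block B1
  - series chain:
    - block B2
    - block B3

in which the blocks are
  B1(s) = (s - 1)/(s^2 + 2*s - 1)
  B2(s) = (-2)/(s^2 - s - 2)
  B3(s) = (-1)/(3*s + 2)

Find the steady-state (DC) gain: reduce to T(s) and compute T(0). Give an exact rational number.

1. cascade B2, B3 = 2/(3*s^3 - s^2 - 8*s - 4)
2. combine B1, (B2*B3) in parallel = (3*s^4 - 4*s^3 - 5*s^2 + 8*s + 2)/(3*s^5 + 5*s^4 - 13*s^3 - 19*s^2 + 4)
The step-2 result is T(s). Setting s = 0: T(0) = 2/4 = 1/2.

Hence the answer: 1/2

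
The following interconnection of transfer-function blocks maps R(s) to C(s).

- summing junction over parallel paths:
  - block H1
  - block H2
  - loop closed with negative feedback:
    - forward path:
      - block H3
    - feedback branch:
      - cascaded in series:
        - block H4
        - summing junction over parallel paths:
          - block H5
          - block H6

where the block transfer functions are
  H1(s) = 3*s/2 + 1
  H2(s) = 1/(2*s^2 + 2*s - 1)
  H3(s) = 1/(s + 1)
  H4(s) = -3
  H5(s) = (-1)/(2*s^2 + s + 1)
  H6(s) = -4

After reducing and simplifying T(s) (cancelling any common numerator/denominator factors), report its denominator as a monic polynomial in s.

[1] add H5, H6 (parallel) = (-8*s^2 - 4*s - 5)/(2*s^2 + s + 1)
[2] combine H4, (H5+H6) in series = (24*s^2 + 12*s + 15)/(2*s^2 + s + 1)
[3] close the feedback loop around H3, (H4*(H5+H6)) = (2*s^2 + s + 1)/(2*s^3 + 27*s^2 + 14*s + 16)
[4] reduce the parallel group H1, H2, [H3/(1+H3*(H4*(H5+H6)))] = (12*s^6 + 182*s^5 + 364*s^4 + 275*s^3 + 178*s^2 + 18*s - 2)/(8*s^5 + 116*s^4 + 160*s^3 + 66*s^2 + 36*s - 32)
Step 4 gives the fully reduced T(s), with no common factor left to cancel. The denominator's leading coefficient is 8, so divide each of its coefficients by 8 to get the monic form.

Final answer: s^5 + 29*s^4/2 + 20*s^3 + 33*s^2/4 + 9*s/2 - 4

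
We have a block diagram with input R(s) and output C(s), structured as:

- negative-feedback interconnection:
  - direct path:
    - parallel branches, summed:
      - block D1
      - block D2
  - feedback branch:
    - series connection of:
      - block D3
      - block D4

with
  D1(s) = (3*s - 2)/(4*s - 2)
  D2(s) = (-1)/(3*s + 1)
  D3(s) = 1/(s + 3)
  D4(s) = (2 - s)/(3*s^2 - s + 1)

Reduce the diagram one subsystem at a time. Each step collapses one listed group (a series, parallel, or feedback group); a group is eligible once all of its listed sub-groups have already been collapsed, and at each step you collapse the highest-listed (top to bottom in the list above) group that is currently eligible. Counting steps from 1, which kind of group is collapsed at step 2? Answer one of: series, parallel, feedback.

Step 1: reduce the parallel group D1, D2
Step 2: multiply D3, D4 (series)
Step 3: reduce the feedback loop with forward (D1+D2) and return (D3*D4)
So the answer for step 2 is series.

Final answer: series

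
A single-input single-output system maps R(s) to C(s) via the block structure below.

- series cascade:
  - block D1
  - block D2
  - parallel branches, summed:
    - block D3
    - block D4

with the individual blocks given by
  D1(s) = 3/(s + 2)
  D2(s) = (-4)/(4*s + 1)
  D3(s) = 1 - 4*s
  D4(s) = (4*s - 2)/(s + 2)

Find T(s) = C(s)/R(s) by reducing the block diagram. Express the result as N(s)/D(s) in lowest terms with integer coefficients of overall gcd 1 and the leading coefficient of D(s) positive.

1. parallel reduction of D3, D4: (-4*s^2 - 3*s)/(s + 2)
2. cascade D1, D2, (D3+D4); the result is T(s) itself (integer coefficients, no common factor, positive leading denominator coefficient)

Hence the answer: (48*s^2 + 36*s)/(4*s^3 + 17*s^2 + 20*s + 4)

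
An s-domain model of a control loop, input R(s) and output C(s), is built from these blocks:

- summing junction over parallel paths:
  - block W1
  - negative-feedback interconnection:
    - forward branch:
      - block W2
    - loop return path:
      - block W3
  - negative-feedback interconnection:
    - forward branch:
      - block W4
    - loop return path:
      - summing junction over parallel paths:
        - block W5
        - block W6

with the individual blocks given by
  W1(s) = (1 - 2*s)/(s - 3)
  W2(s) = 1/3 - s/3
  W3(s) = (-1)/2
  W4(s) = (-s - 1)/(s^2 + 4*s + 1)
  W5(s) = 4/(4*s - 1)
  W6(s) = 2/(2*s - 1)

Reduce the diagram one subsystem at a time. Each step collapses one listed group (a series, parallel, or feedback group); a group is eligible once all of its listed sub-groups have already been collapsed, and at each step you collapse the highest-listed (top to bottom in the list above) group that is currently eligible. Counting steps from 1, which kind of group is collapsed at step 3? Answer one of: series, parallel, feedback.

Reducing step by step:

Step 1: collapse the loop (W2 forward, W3 return)
Step 2: sum the parallel branches W5, W6
Step 3: collapse the loop (W4 forward, (W5+W6) return)
Step 4: parallel reduction of W1, [W2/(1+W2*W3)], [W4/(1+W4*(W5+W6))]
Step 3: feedback.

Answer: feedback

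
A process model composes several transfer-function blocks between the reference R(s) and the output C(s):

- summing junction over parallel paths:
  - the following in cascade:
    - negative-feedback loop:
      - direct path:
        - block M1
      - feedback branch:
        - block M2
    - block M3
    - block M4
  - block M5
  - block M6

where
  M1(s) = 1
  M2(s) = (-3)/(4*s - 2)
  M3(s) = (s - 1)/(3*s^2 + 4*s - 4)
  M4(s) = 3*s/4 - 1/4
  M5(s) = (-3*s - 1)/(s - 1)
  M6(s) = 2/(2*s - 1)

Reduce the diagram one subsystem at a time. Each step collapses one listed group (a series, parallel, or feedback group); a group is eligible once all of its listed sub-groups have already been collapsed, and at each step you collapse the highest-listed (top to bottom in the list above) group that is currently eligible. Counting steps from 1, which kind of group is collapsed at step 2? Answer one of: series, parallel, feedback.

1. collapse the loop (M1 forward, M2 return)
2. multiply [M1/(1+M1*M2)], M3, M4 (series)
3. combine ([M1/(1+M1*M2)]*M3*M4), M5, M6 in parallel
So the answer for step 2 is series.

Final answer: series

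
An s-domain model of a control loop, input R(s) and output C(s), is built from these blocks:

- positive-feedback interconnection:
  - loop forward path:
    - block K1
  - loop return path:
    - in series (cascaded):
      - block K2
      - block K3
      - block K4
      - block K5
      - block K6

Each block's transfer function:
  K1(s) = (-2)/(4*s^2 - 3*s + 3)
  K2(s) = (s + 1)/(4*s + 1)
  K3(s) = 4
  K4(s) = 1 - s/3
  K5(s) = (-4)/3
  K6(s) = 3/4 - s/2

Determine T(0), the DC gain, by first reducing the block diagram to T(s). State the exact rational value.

The answer is 2/5.

Reasoning:
1. series reduction of K2, K3, K4, K5, K6 -> (-8*s^3 + 28*s^2 - 36)/(36*s + 9)
2. apply the feedback formula to K1, (K2*K3*K4*K5*K6) -> (-72*s - 18)/(128*s^3 - 16*s^2 + 81*s - 45)
Evaluating the step-2 result (the overall T(s)) at s = 0 gives T(0) = -18/(-45) = 2/5.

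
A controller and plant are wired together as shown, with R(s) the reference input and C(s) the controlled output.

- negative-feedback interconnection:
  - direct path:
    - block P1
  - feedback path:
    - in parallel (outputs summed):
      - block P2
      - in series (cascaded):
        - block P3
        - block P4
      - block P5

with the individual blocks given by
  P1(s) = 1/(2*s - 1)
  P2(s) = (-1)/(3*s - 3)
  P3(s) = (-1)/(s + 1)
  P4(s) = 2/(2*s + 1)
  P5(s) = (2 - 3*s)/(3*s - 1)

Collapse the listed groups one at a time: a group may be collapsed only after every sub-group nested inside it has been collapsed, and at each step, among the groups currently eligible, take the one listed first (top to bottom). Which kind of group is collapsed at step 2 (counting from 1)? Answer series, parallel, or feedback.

The answer is parallel.

Reasoning:
Step 1. reduce the series chain P3, P4
Step 2. reduce the parallel group P2, (P3*P4), P5
Step 3. reduce the feedback loop with forward P1 and return (P2+(P3*P4)+P5)
So the answer for step 2 is parallel.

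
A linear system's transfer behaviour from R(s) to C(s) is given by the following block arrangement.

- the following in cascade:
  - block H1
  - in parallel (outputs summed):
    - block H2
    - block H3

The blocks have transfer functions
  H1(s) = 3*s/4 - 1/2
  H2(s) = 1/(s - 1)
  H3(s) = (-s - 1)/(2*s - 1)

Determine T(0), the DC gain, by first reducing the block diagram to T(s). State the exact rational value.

The answer is 0.

Reasoning:
Step 1 - combine H2, H3 in parallel = (-s^2 + 2*s)/(2*s^2 - 3*s + 1)
Step 2 - reduce the series chain H1, (H2+H3) = (-3*s^3 + 8*s^2 - 4*s)/(8*s^2 - 12*s + 4)
DC gain: substitute s = 0 into T(s) from step 2: T(0) = 0/4 = 0.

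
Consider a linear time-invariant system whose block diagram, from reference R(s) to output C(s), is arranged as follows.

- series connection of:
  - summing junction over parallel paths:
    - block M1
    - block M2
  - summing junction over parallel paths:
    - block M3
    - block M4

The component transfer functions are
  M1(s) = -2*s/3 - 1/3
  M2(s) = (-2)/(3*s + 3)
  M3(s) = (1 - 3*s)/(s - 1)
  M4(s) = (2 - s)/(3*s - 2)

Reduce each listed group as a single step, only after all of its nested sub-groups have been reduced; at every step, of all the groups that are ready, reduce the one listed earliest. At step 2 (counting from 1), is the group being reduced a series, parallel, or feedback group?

Reducing step by step:

Step 1 - sum the parallel branches M1, M2
Step 2 - combine M3, M4 in parallel
Step 3 - cascade (M1+M2), (M3+M4)
The group at step 2 is a parallel group.

Answer: parallel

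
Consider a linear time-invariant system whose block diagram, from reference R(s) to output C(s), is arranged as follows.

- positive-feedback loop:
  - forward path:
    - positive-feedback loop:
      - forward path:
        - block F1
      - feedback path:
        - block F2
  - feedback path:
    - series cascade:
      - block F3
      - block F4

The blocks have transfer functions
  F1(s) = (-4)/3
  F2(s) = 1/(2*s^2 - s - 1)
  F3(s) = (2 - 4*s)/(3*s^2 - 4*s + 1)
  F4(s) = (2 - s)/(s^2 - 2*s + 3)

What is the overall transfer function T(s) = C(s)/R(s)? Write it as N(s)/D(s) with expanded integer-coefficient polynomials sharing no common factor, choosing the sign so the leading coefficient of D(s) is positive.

(1) feedback reduction of F1, F2 gives (-8*s^2 + 4*s + 4)/(6*s^2 - 3*s + 1)
(2) combine F3, F4 in series gives (4*s^2 - 10*s + 4)/(3*s^4 - 10*s^3 + 18*s^2 - 14*s + 3)
(3) collapse the loop ([F1/(1-F1*F2)] forward, (F3*F4) return); the result is T(s) itself (integer coefficients, no common factor, positive leading denominator coefficient)

Final answer: (-24*s^5 + 68*s^4 - 104*s^3 + 40*s^2 + 32*s - 12)/(18*s^5 - 51*s^4 + 122*s^3 - 122*s^2 + 12*s + 13)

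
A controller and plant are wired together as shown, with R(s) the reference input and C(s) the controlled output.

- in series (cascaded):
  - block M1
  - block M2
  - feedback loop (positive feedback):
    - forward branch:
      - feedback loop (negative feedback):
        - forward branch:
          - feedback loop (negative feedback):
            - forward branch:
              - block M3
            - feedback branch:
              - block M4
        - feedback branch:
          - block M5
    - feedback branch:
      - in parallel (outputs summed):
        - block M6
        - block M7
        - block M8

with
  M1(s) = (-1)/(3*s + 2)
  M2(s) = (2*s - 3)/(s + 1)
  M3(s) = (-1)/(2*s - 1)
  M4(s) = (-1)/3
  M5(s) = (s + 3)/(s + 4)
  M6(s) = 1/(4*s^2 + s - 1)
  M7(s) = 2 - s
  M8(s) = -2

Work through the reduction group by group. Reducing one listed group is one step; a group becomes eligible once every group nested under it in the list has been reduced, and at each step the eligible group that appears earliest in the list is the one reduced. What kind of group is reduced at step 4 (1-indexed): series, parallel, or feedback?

The answer is feedback.

Reasoning:
(1) feedback reduction of M3, M4
(2) apply the feedback formula to [M3/(1+M3*M4)], M5
(3) combine M6, M7, M8 in parallel
(4) collapse the loop ([[M3/(1+M3*M4)]/(1+[M3/(1+M3*M4)]*M5)] forward, (M6+M7+M8) return)
(5) combine M1, M2, [[[M3/(1+M3*M4)]/(1+[M3/(1+M3*M4)]*M5)]/(1-[[M3/(1+M3*M4)]/(1+[M3/(1+M3*M4)]*M5)]*(M6+M7+M8))] in series
Step 4 collapses a feedback group.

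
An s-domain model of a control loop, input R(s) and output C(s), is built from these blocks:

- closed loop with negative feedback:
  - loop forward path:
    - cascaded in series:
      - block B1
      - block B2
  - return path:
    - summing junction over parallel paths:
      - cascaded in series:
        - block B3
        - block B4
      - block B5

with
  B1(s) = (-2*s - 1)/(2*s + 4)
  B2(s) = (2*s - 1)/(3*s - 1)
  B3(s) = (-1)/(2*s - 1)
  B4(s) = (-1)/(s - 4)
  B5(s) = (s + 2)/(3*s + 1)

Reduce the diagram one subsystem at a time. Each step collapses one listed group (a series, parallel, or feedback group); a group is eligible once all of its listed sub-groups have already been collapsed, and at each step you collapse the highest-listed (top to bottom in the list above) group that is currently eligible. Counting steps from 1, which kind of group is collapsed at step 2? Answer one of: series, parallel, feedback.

The answer is series.

Reasoning:
(1) series reduction of B1, B2
(2) reduce the series chain B3, B4
(3) combine (B3*B4), B5 in parallel
(4) feedback reduction of (B1*B2), ((B3*B4)+B5)
Step 2 collapses a series group.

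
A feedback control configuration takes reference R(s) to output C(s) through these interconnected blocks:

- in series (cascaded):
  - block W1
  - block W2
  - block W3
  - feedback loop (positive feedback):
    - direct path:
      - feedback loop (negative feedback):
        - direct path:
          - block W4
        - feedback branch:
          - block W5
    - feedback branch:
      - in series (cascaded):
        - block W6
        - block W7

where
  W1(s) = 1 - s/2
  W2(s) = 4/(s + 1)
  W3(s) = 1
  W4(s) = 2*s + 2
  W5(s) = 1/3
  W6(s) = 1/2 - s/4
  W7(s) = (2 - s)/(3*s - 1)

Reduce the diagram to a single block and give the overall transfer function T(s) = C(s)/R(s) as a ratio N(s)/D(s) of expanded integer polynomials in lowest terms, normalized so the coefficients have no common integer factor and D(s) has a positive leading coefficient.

Step 1: close the feedback loop around W4, W5 = (6*s + 6)/(2*s + 5)
Step 2: series reduction of W6, W7 = (s^2 - 4*s + 4)/(12*s - 4)
Step 3: close the feedback loop around [W4/(1+W4*W5)], (W6*W7) = (-36*s^2 - 24*s + 12)/(3*s^3 - 21*s^2 - 26*s + 22)
Step 4: combine W1, W2, W3, [[W4/(1+W4*W5)]/(1-[W4/(1+W4*W5)]*(W6*W7))] in series - this is the overall T(s), already in the required normalized form

Hence the answer: (72*s^2 - 168*s + 48)/(3*s^3 - 21*s^2 - 26*s + 22)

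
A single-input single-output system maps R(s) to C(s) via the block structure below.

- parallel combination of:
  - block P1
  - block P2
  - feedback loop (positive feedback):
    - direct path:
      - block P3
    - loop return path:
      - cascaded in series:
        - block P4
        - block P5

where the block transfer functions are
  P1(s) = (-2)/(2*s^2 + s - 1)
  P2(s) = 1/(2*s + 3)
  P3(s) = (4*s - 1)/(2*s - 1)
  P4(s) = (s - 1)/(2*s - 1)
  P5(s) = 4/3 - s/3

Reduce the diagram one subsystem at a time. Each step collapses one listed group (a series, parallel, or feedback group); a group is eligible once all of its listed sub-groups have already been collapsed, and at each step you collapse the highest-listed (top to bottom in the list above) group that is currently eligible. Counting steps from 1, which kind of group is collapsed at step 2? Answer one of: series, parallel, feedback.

The answer is feedback.

Reasoning:
Step 1: cascade P4, P5
Step 2: apply the feedback formula to P3, (P4*P5)
Step 3: parallel reduction of P1, P2, [P3/(1-P3*(P4*P5))]
At step 2 the group reduced is feedback.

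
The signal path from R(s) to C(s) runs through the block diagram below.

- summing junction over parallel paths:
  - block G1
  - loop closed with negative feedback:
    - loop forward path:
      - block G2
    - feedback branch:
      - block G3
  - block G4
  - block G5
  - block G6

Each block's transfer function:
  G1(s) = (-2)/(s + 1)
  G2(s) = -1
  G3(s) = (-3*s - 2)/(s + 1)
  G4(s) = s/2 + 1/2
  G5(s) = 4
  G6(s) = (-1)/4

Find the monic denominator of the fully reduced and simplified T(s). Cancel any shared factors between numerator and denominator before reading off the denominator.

(1) apply the feedback formula to G2, G3 = (-s - 1)/(4*s + 3)
(2) sum the parallel branches G1, [G2/(1+G2*G3)], G4, G5, G6 = (8*s^3 + 78*s^2 + 85*s + 23)/(16*s^2 + 28*s + 12)
Step 2 gives the fully reduced T(s), with no common factor left to cancel. The denominator's leading coefficient is 16, so divide each of its coefficients by 16 to get the monic form.

Hence the answer: s^2 + 7*s/4 + 3/4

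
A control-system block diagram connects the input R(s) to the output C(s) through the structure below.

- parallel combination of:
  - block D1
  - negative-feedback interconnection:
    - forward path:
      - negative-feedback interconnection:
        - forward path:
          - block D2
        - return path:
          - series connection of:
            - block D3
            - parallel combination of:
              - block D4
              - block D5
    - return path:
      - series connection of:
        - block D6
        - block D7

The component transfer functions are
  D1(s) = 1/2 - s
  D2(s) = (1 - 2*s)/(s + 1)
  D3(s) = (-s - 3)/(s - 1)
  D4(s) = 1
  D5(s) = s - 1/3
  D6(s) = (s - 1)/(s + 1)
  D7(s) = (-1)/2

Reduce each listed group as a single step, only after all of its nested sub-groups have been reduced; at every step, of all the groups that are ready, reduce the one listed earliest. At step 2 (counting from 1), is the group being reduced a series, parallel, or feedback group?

Answer: series

Working:
Step 1 - reduce the parallel group D4, D5
Step 2 - cascade D3, (D4+D5)
Step 3 - feedback reduction of D2, (D3*(D4+D5))
Step 4 - reduce the series chain D6, D7
Step 5 - apply the feedback formula to [D2/(1+D2*(D3*(D4+D5)))], (D6*D7)
Step 6 - reduce the parallel group D1, [[D2/(1+D2*(D3*(D4+D5)))]/(1+[D2/(1+D2*(D3*(D4+D5)))]*(D6*D7))]
So the answer for step 2 is series.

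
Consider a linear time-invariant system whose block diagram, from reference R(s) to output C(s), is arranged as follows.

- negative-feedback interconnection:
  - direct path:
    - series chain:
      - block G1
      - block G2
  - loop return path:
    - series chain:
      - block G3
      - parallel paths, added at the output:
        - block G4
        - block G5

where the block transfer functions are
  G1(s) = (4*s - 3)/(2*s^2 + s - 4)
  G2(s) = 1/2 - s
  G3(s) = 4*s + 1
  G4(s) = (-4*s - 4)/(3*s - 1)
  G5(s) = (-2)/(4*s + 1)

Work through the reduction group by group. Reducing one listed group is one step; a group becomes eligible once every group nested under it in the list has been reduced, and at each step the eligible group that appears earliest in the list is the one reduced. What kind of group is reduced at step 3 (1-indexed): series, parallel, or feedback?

Answer: series

Working:
Step 1: multiply G1, G2 (series)
Step 2: parallel reduction of G4, G5
Step 3: cascade G3, (G4+G5)
Step 4: reduce the feedback loop with forward (G1*G2) and return (G3*(G4+G5))
Step 3: series.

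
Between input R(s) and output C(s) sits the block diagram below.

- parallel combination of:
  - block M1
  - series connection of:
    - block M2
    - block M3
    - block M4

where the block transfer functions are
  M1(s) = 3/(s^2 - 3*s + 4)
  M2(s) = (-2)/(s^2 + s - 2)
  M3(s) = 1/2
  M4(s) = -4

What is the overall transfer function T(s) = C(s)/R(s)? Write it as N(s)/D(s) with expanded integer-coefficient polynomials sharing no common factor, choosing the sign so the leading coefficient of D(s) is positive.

The answer is (7*s^2 - 9*s + 10)/(s^4 - 2*s^3 - s^2 + 10*s - 8).

Reasoning:
Step 1: reduce the series chain M2, M3, M4 -> 4/(s^2 + s - 2)
Step 2: combine M1, (M2*M3*M4) in parallel, giving the overall T(s)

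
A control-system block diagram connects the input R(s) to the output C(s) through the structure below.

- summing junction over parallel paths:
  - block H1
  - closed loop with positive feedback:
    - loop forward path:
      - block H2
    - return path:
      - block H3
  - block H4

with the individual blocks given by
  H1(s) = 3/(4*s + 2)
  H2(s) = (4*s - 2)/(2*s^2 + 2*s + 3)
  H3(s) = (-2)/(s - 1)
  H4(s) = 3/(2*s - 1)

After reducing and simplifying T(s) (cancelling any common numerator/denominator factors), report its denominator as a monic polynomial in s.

Reducing step by step:

Step 1: feedback reduction of H2, H3 -> (4*s^2 - 6*s + 2)/(2*s^3 + 9*s - 7)
Step 2: sum the parallel branches H1, [H2/(1-H2*H3)], H4 -> (68*s^4 - 42*s^3 + 170*s^2 - 87*s - 25)/(16*s^5 + 68*s^3 - 56*s^2 - 18*s + 14)
That last expression is T(s), already simplified. Scaling its denominator by 1/16 (the reciprocal of the leading coefficient) yields the monic denominator.

Answer: s^5 + 17*s^3/4 - 7*s^2/2 - 9*s/8 + 7/8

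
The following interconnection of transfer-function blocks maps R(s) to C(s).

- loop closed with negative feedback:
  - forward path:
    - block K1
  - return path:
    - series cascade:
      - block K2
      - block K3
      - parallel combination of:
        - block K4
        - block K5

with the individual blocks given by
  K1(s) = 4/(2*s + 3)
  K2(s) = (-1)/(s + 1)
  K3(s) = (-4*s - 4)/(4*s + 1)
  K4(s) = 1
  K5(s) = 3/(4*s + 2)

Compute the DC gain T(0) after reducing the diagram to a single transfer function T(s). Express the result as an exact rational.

Step 1: reduce the parallel group K4, K5 gives (4*s + 5)/(4*s + 2)
Step 2: reduce the series chain K2, K3, (K4+K5) gives (8*s + 10)/(8*s^2 + 6*s + 1)
Step 3: feedback reduction of K1, (K2*K3*(K4+K5)) gives (32*s^2 + 24*s + 4)/(16*s^3 + 36*s^2 + 52*s + 43)
The step-3 result is T(s). Setting s = 0: T(0) = 4/43.

Final answer: 4/43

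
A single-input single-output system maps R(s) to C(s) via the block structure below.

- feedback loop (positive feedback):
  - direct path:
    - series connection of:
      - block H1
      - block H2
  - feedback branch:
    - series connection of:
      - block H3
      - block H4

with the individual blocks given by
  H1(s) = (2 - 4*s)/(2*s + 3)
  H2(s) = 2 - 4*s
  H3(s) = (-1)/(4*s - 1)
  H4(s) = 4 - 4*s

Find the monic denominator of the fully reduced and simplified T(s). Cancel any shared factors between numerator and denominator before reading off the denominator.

1. multiply H1, H2 (series): (16*s^2 - 16*s + 4)/(2*s + 3)
2. cascade H3, H4: (4*s - 4)/(4*s - 1)
3. collapse the loop ((H1*H2) forward, (H3*H4) return): (-64*s^3 + 80*s^2 - 32*s + 4)/(64*s^3 - 136*s^2 + 70*s - 13)
T(s) is the step-3 result (common factors already cancelled). Leading coefficient of the denominator: 64. Divide through by 64 for the monic polynomial.

Therefore the answer is s^3 - 17*s^2/8 + 35*s/32 - 13/64.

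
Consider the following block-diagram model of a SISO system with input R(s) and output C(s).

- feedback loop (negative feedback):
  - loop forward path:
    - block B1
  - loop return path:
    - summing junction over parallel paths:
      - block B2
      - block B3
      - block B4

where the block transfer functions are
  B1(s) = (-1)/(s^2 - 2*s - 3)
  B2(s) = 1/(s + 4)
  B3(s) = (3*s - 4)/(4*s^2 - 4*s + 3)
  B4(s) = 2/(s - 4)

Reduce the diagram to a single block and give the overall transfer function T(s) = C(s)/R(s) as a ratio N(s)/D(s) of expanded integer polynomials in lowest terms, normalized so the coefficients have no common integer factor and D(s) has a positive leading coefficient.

Reducing step by step:

1. combine B2, B3, B4 in parallel; result (15*s^3 - 55*s + 76)/(4*s^4 - 4*s^3 - 61*s^2 + 64*s - 48)
2. collapse the loop (B1 forward, (B2+B3+B4) return), which is the overall transfer function T(s) = C(s)/R(s) in lowest terms

Answer: (-4*s^4 + 4*s^3 + 61*s^2 - 64*s + 48)/(4*s^6 - 12*s^5 - 65*s^4 + 183*s^3 + 7*s^2 - 41*s + 68)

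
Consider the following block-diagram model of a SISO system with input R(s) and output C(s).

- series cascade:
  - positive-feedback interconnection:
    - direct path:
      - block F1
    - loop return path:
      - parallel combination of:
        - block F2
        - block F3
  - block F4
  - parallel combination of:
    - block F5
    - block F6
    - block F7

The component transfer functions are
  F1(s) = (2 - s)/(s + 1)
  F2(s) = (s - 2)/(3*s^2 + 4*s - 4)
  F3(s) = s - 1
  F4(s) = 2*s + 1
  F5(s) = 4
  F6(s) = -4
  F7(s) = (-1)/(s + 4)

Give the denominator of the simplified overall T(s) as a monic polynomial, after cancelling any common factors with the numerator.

Reducing step by step:

Step 1: parallel reduction of F2, F3: (3*s^3 + s^2 - 7*s + 2)/(3*s^2 + 4*s - 4)
Step 2: feedback reduction of F1, (F2+F3): (-3*s^3 + 2*s^2 + 12*s - 8)/(3*s^4 - 2*s^3 - 2*s^2 + 16*s - 8)
Step 3: combine F5, F6, F7 in parallel: (-1)/(s + 4)
Step 4: reduce the series chain [F1/(1-F1*(F2+F3))], F4, (F5+F6+F7): (6*s^4 - s^3 - 26*s^2 + 4*s + 8)/(3*s^5 + 10*s^4 - 10*s^3 + 8*s^2 + 56*s - 32)
No further cancellation is possible in the step-4 result, so that is T(s). Its denominator becomes monic after dividing by the leading coefficient 3.

Answer: s^5 + 10*s^4/3 - 10*s^3/3 + 8*s^2/3 + 56*s/3 - 32/3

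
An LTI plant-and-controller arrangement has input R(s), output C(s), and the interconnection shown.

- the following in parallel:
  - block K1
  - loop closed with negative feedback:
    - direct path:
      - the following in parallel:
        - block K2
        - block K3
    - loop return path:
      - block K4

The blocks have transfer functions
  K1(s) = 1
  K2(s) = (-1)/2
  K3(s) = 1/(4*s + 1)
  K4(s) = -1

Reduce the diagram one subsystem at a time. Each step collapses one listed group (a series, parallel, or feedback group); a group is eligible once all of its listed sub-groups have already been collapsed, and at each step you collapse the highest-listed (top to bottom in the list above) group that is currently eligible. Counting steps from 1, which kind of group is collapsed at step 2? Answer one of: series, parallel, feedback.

Answer: feedback

Working:
Step 1. reduce the parallel group K2, K3
Step 2. reduce the feedback loop with forward (K2+K3) and return K4
Step 3. parallel reduction of K1, [(K2+K3)/(1+(K2+K3)*K4)]
Step 2 collapses a feedback group.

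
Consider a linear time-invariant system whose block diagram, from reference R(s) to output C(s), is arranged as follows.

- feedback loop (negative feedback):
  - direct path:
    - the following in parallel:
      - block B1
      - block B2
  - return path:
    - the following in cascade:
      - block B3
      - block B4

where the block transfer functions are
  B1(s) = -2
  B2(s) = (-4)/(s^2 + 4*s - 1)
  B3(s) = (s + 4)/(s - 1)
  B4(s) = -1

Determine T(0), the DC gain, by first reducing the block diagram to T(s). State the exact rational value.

Answer: 2/9

Working:
[1] sum the parallel branches B1, B2 -> (-2*s^2 - 8*s - 2)/(s^2 + 4*s - 1)
[2] combine B3, B4 in series -> (-s - 4)/(s - 1)
[3] collapse the loop ((B1+B2) forward, (B3*B4) return) -> (-2*s^3 - 6*s^2 + 6*s + 2)/(3*s^3 + 19*s^2 + 29*s + 9)
The step-3 result is T(s). Setting s = 0: T(0) = 2/9.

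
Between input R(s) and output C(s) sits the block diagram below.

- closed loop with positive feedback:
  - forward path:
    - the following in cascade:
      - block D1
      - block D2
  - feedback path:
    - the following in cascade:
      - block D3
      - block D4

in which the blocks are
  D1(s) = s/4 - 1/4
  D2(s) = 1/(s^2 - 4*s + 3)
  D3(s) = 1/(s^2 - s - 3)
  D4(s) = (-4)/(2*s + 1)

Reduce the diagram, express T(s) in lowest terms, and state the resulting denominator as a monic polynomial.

1. reduce the series chain D1, D2: 1/(4*s - 12)
2. reduce the series chain D3, D4: (-4)/(2*s^3 - s^2 - 7*s - 3)
3. collapse the loop ((D1*D2) forward, (D3*D4) return): (2*s^3 - s^2 - 7*s - 3)/(8*s^4 - 28*s^3 - 16*s^2 + 72*s + 40)
That last expression is T(s), already simplified. Scaling its denominator by 1/8 (the reciprocal of the leading coefficient) yields the monic denominator.

Final answer: s^4 - 7*s^3/2 - 2*s^2 + 9*s + 5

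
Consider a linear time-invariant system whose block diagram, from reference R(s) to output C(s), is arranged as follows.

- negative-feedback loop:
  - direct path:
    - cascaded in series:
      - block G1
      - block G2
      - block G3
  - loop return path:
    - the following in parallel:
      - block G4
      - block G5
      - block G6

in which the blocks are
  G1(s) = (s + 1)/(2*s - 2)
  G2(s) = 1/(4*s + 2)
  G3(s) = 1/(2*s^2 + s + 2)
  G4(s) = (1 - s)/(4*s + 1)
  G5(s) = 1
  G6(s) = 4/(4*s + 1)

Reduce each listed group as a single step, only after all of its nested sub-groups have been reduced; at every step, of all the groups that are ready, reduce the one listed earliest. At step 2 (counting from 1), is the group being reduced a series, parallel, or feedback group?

[1] reduce the series chain G1, G2, G3
[2] sum the parallel branches G4, G5, G6
[3] close the feedback loop around (G1*G2*G3), (G4+G5+G6)
So the answer for step 2 is parallel.

Final answer: parallel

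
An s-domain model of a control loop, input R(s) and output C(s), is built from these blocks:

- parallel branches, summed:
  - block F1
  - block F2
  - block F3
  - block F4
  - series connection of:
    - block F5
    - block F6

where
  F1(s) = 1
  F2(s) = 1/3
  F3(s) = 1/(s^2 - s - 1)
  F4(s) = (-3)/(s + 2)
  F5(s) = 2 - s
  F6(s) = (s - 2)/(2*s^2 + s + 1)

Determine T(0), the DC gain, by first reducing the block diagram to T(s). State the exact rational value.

Step 1. combine F5, F6 in series; result (-s^2 + 4*s - 4)/(2*s^2 + s + 1)
Step 2. parallel reduction of F1, F2, F3, F4, (F5*F6); result (5*s^5 + 3*s^4 + 8*s^3 - 33*s^2 + 19*s + 31)/(6*s^5 + 9*s^4 - 12*s^3 - 18*s^2 - 15*s - 6)
That last expression is T(s); at s = 0 only the constant terms survive, so T(0) = 31/(-6) = -31/6.

Hence the answer: -31/6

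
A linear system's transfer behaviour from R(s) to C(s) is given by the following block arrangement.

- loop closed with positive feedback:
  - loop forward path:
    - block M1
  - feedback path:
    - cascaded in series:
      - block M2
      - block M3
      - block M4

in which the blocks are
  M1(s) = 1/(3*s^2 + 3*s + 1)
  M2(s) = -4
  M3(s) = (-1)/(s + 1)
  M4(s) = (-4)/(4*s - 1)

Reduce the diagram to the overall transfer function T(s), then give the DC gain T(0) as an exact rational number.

Answer: -1/15

Working:
(1) combine M2, M3, M4 in series; result (-16)/(4*s^2 + 3*s - 1)
(2) feedback reduction of M1, (M2*M3*M4); result (4*s^2 + 3*s - 1)/(12*s^4 + 21*s^3 + 10*s^2 + 15)
Evaluating the step-2 result (the overall T(s)) at s = 0 gives T(0) = -1/15.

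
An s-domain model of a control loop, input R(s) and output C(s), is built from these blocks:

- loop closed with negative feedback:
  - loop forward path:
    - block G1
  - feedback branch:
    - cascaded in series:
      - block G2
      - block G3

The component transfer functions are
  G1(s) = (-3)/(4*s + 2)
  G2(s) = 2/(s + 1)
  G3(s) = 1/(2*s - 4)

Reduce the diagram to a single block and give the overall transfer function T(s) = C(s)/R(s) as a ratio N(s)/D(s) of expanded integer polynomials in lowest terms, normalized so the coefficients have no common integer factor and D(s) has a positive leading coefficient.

First reduce the diagram to T(s).

1. cascade G2, G3 = 1/(s^2 - s - 2)
2. collapse the loop (G1 forward, (G2*G3) return) - this is the overall T(s), already in the required normalized form

Answer: (-3*s^2 + 3*s + 6)/(4*s^3 - 2*s^2 - 10*s - 7)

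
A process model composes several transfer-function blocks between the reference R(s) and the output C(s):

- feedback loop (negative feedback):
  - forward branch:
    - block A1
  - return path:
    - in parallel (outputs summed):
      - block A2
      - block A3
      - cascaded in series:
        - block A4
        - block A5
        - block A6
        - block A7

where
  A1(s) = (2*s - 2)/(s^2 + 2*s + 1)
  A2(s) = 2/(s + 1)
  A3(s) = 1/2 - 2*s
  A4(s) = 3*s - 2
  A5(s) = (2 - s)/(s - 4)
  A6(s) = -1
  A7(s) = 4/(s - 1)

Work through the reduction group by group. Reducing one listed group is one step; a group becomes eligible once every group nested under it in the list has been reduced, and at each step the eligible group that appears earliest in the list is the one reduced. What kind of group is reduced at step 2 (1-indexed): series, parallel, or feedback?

Reducing step by step:

1. series reduction of A4, A5, A6, A7
2. parallel reduction of A2, A3, (A4*A5*A6*A7)
3. collapse the loop (A1 forward, (A2+A3+(A4*A5*A6*A7)) return)
So the answer for step 2 is parallel.

Answer: parallel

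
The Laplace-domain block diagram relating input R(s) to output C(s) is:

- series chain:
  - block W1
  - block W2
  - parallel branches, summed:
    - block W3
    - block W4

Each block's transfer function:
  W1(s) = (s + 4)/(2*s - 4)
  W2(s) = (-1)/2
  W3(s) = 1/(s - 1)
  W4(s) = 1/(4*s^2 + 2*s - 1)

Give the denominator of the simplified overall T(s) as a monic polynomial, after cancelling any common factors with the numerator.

1. reduce the parallel group W3, W4 = (4*s^2 + 3*s - 2)/(4*s^3 - 2*s^2 - 3*s + 1)
2. multiply W1, W2, (W3+W4) (series) = (-4*s^3 - 19*s^2 - 10*s + 8)/(16*s^4 - 40*s^3 + 4*s^2 + 28*s - 8)
The result of step 2 is T(s) in lowest terms. Its denominator has leading coefficient 16; dividing the denominator through by 16 makes it monic.

Answer: s^4 - 5*s^3/2 + s^2/4 + 7*s/4 - 1/2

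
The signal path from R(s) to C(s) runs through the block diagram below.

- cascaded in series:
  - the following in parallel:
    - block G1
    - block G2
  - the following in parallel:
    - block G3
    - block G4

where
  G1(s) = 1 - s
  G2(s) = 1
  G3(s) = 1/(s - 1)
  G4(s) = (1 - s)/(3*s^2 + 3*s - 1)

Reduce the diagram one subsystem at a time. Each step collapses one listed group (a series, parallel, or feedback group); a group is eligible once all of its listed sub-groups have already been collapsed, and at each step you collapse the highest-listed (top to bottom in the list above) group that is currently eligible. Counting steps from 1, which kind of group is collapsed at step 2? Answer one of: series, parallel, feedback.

The answer is parallel.

Reasoning:
1. reduce the parallel group G1, G2
2. sum the parallel branches G3, G4
3. combine (G1+G2), (G3+G4) in series
Step 2: parallel.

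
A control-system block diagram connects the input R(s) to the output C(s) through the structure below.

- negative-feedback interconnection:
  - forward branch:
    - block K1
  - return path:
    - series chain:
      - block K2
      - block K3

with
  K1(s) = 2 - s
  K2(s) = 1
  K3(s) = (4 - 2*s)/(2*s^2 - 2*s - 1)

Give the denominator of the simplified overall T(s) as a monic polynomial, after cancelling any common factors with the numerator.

Answer: s^2 - 5*s/2 + 7/4

Working:
Step 1 - multiply K2, K3 (series): (4 - 2*s)/(2*s^2 - 2*s - 1)
Step 2 - close the feedback loop around K1, (K2*K3): (-2*s^3 + 6*s^2 - 3*s - 2)/(4*s^2 - 10*s + 7)
The result of step 2 is T(s) in lowest terms. Its denominator has leading coefficient 4; dividing the denominator through by 4 makes it monic.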